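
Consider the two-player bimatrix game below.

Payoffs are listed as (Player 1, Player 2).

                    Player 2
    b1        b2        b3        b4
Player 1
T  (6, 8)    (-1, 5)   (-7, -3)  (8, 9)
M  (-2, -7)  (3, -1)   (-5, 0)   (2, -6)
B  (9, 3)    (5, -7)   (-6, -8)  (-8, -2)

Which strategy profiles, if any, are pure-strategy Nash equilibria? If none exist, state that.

The pure Nash equilibria are (T, b4), (M, b3), (B, b1).

For each player, find the best response to each opponent profile; mutual best responses are the pure NE.
Player 1 against b1: payoffs 6, -2, 9 → best response B.
Player 1 against b2: payoffs -1, 3, 5 → best response B.
Player 1 against b3: payoffs -7, -5, -6 → best response M.
Player 1 against b4: payoffs 8, 2, -8 → best response T.
Player 2 against T: payoffs 8, 5, -3, 9 → best response b4.
Player 2 against M: payoffs -7, -1, 0, -6 → best response b3.
Player 2 against B: payoffs 3, -7, -8, -2 → best response b1.
Mutual best responses: (T, b4); (M, b3); (B, b1).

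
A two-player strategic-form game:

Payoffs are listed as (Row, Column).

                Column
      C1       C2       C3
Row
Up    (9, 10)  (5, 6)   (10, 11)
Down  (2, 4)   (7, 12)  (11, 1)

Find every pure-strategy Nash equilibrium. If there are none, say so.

The unique pure-strategy Nash equilibrium is (Down, C2).

Row against C1: payoffs 9, 2 → best response Up.
Row against C2: payoffs 5, 7 → best response Down.
Row against C3: payoffs 10, 11 → best response Down.
Column against Up: payoffs 10, 6, 11 → best response C3.
Column against Down: payoffs 4, 12, 1 → best response C2.
Mutual best responses: (Down, C2).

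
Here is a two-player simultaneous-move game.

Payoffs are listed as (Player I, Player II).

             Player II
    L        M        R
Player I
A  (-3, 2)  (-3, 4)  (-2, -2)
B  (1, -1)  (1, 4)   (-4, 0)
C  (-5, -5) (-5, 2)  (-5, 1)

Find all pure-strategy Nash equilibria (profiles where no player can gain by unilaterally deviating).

(A, L): Player I can switch to B (-3 → 1). Not NE.
(A, M): Player I can switch to B (-3 → 1). Not NE.
(A, R): Player II can switch to L (-2 → 2). Not NE.
(B, L): Player II can switch to M (-1 → 4). Not NE.
(B, M): Player I gets 1, best alternative -3; Player II gets 4, best alternative 0. No profitable deviation — NE.
(B, R): Player I can switch to A (-4 → -2). Not NE.
(C, L): Player I can switch to A (-5 → -3). Not NE.
(The remaining 2 profiles each have a profitable deviation by the same check.)

(B, M)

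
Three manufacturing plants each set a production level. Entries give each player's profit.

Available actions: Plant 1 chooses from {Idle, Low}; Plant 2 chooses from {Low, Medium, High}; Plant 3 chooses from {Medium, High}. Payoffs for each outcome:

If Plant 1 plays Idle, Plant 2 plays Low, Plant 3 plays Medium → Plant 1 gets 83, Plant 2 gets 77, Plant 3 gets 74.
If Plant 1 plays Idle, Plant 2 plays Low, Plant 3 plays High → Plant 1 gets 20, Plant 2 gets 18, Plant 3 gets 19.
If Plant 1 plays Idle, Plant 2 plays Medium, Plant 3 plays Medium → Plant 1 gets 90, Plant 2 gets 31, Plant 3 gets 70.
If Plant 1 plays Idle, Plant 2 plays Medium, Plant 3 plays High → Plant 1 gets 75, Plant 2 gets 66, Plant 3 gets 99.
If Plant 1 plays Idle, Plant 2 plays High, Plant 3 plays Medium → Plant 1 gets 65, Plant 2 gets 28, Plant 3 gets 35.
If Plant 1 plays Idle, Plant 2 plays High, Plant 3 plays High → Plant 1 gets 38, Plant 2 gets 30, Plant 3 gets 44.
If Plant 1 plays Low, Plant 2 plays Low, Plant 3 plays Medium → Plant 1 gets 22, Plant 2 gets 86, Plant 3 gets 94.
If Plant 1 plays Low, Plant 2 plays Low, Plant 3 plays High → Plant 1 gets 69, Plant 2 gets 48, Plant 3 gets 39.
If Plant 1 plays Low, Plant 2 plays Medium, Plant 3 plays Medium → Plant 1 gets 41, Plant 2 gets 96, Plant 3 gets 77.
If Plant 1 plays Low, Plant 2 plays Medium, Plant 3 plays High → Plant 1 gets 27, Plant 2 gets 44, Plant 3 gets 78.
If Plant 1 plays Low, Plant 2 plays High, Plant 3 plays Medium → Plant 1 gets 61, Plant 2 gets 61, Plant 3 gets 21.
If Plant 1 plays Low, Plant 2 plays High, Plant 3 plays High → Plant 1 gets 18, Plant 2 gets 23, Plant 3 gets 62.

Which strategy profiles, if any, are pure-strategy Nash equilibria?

(Idle, Low, Medium): Plant 1 gets 83, best alternative 22; Plant 2 gets 77, best alternative 31; Plant 3 gets 74, best alternative 19. No profitable deviation — NE.
(Idle, Low, High): Plant 1 can switch to Low (20 → 69). Not NE.
(Idle, Medium, Medium): Plant 2 can switch to Low (31 → 77). Not NE.
(Idle, Medium, High): Plant 1 gets 75, best alternative 27; Plant 2 gets 66, best alternative 30; Plant 3 gets 99, best alternative 70. No profitable deviation — NE.
(Idle, High, Medium): Plant 2 can switch to Low (28 → 77). Not NE.
(Idle, High, High): Plant 2 can switch to Medium (30 → 66). Not NE.
(Low, Low, Medium): Plant 1 can switch to Idle (22 → 83). Not NE.
(Low, Low, High): Plant 3 can switch to Medium (39 → 94). Not NE.
(Low, Medium, Medium): Plant 1 can switch to Idle (41 → 90). Not NE.
(Low, Medium, High): Plant 1 can switch to Idle (27 → 75). Not NE.
(The remaining 2 profiles each have a profitable deviation by the same check.)

The pure Nash equilibria are (Idle, Low, Medium) and (Idle, Medium, High).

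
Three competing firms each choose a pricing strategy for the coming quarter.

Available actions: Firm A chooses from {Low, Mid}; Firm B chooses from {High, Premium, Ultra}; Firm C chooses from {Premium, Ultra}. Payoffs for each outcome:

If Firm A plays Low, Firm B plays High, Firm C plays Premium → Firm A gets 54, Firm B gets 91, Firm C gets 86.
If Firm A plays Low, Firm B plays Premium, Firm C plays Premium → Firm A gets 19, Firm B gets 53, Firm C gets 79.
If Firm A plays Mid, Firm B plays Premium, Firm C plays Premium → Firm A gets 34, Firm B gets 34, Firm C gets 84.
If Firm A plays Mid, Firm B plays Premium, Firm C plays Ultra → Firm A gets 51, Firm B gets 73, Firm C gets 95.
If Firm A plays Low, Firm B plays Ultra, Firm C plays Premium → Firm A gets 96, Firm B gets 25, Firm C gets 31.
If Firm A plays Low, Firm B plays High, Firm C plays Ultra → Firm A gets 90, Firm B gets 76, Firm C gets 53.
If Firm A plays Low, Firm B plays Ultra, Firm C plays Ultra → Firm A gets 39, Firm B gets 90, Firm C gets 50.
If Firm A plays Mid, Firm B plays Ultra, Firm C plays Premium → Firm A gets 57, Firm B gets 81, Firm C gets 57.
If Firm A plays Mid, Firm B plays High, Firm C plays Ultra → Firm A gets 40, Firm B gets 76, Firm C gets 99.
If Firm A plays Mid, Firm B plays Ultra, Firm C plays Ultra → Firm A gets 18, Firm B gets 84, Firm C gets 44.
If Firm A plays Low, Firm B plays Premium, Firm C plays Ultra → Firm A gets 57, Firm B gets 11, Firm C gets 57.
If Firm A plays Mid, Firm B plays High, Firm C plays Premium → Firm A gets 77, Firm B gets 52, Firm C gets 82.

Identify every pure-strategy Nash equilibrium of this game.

Pure NE: (Low, Ultra, Ultra)

Firm A against (High, Premium): payoffs 54, 77 → best response Mid.
Firm A against (High, Ultra): payoffs 90, 40 → best response Low.
Firm A against (Premium, Premium): payoffs 19, 34 → best response Mid.
Firm A against (Premium, Ultra): payoffs 57, 51 → best response Low.
Firm A against (Ultra, Premium): payoffs 96, 57 → best response Low.
Firm A against (Ultra, Ultra): payoffs 39, 18 → best response Low.
Firm B against (Low, Premium): payoffs 91, 53, 25 → best response High.
Firm B against (Low, Ultra): payoffs 76, 11, 90 → best response Ultra.
Firm B against (Mid, Premium): payoffs 52, 34, 81 → best response Ultra.
Firm B against (Mid, Ultra): payoffs 76, 73, 84 → best response Ultra.
Firm C against (Low, High): payoffs 86, 53 → best response Premium.
Firm C against (Low, Premium): payoffs 79, 57 → best response Premium.
Firm C against (Low, Ultra): payoffs 31, 50 → best response Ultra.
Firm C against (Mid, High): payoffs 82, 99 → best response Ultra.
Firm C against (Mid, Premium): payoffs 84, 95 → best response Ultra.
Firm C against (Mid, Ultra): payoffs 57, 44 → best response Premium.
Mutual best responses: (Low, Ultra, Ultra).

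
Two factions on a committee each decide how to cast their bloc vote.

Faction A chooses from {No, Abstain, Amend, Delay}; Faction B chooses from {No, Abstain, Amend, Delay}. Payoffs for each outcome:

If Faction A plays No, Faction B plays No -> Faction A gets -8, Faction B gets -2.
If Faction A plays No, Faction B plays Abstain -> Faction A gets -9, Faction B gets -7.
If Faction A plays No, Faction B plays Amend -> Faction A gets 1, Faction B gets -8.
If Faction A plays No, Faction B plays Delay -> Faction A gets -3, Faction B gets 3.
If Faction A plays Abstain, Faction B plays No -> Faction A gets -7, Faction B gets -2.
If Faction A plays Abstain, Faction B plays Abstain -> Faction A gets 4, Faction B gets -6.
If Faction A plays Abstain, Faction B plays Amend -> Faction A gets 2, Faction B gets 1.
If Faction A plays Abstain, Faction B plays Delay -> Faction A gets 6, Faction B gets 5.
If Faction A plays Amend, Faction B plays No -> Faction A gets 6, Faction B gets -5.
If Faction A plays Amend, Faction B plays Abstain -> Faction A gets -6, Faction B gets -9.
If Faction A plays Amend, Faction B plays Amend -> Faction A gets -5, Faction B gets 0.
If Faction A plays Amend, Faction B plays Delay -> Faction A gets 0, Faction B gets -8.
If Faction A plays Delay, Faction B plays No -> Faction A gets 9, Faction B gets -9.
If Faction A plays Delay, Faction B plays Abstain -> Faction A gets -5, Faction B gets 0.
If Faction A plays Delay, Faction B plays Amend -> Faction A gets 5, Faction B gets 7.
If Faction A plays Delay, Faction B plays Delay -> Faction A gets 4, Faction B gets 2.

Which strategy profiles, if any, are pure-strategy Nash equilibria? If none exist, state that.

(Abstain, Delay); (Delay, Amend)

Check each profile: it is a Nash equilibrium iff no player can strictly gain by switching unilaterally.
(No, No): Faction A can switch to Abstain (-8 → -7). Not NE.
(No, Abstain): Faction A can switch to Abstain (-9 → 4). Not NE.
(No, Amend): Faction A can switch to Abstain (1 → 2). Not NE.
(No, Delay): Faction A can switch to Abstain (-3 → 6). Not NE.
(Abstain, No): Faction A can switch to Amend (-7 → 6). Not NE.
(Abstain, Abstain): Faction B can switch to No (-6 → -2). Not NE.
(Abstain, Amend): Faction A can switch to Delay (2 → 5). Not NE.
(Abstain, Delay): Faction A gets 6, best alternative 4; Faction B gets 5, best alternative 1. No profitable deviation — NE.
(Amend, No): Faction A can switch to Delay (6 → 9). Not NE.
(Amend, Abstain): Faction A can switch to Abstain (-6 → 4). Not NE.
(Amend, Amend): Faction A can switch to No (-5 → 1). Not NE.
(Delay, Amend): Faction A gets 5, best alternative 2; Faction B gets 7, best alternative 2. No profitable deviation — NE.
(The remaining 4 profiles each have a profitable deviation by the same check.)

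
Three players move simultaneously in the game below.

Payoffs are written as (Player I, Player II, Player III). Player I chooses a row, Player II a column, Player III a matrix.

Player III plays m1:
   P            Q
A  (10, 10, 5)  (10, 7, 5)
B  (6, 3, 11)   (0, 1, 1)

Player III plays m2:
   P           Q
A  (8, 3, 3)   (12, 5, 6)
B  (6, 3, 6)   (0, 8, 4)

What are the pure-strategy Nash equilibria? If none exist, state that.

Check each profile: it is a Nash equilibrium iff no player can strictly gain by switching unilaterally.
(A, P, m1): Player I gets 10, best alternative 6; Player II gets 10, best alternative 7; Player III gets 5, best alternative 3. No profitable deviation — NE.
(A, P, m2): Player II can switch to Q (3 → 5). Not NE.
(A, Q, m1): Player II can switch to P (7 → 10). Not NE.
(A, Q, m2): Player I gets 12, best alternative 0; Player II gets 5, best alternative 3; Player III gets 6, best alternative 5. No profitable deviation — NE.
(B, P, m1): Player I can switch to A (6 → 10). Not NE.
(B, P, m2): Player I can switch to A (6 → 8). Not NE.
(B, Q, m1): Player I can switch to A (0 → 10). Not NE.
(B, Q, m2): Player I can switch to A (0 → 12). Not NE.

(A, P, m1) and (A, Q, m2)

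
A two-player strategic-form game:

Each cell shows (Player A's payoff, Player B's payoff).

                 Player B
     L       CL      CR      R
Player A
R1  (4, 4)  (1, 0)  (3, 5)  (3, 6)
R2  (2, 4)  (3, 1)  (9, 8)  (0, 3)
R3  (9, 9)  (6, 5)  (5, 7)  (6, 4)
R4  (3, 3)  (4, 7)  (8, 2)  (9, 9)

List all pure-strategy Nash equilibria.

(R1, L): Player A can switch to R3 (4 → 9). Not NE.
(R1, CL): Player A can switch to R2 (1 → 3). Not NE.
(R1, CR): Player A can switch to R2 (3 → 9). Not NE.
(R1, R): Player A can switch to R3 (3 → 6). Not NE.
(R2, L): Player A can switch to R1 (2 → 4). Not NE.
(R2, CL): Player A can switch to R3 (3 → 6). Not NE.
(R2, CR): Player A gets 9, best alternative 8; Player B gets 8, best alternative 4. No profitable deviation — NE.
(R2, R): Player A can switch to R1 (0 → 3). Not NE.
(R3, L): Player A gets 9, best alternative 4; Player B gets 9, best alternative 7. No profitable deviation — NE.
(R3, CL): Player B can switch to L (5 → 9). Not NE.
(R4, R): Player A gets 9, best alternative 6; Player B gets 9, best alternative 7. No profitable deviation — NE.
(The remaining 5 profiles each have a profitable deviation by the same check.)

Pure-strategy Nash equilibria: (R2, CR), (R3, L), (R4, R)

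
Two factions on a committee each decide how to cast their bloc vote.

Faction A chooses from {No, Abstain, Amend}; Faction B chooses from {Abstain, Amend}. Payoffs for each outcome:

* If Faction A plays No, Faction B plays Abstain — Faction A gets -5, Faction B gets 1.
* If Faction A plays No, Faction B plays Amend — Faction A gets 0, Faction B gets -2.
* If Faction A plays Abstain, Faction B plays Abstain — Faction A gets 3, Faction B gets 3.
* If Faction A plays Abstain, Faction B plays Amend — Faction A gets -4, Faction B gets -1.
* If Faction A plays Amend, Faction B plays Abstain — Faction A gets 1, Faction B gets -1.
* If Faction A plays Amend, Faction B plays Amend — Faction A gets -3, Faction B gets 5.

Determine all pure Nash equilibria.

Pure NE: (Abstain, Abstain)

Faction A against Abstain: payoffs -5, 3, 1 → best response Abstain.
Faction A against Amend: payoffs 0, -4, -3 → best response No.
Faction B against No: payoffs 1, -2 → best response Abstain.
Faction B against Abstain: payoffs 3, -1 → best response Abstain.
Faction B against Amend: payoffs -1, 5 → best response Amend.
Mutual best responses: (Abstain, Abstain).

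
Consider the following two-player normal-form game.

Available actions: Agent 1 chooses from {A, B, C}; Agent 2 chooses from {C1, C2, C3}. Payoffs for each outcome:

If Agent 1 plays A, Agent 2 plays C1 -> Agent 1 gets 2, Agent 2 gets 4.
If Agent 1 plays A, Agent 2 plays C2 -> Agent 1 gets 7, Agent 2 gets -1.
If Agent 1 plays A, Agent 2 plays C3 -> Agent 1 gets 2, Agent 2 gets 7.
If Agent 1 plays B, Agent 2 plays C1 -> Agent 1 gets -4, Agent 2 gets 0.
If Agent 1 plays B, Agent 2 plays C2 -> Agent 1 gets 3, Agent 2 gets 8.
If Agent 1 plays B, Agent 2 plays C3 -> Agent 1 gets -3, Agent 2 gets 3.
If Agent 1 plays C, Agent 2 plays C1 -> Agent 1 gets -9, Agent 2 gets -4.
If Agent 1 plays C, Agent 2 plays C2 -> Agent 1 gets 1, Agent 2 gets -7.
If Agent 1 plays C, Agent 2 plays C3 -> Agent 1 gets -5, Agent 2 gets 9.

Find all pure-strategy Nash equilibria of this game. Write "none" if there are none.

Pure NE: (A, C3)

Agent 1 against C1: payoffs 2, -4, -9 → best response A.
Agent 1 against C2: payoffs 7, 3, 1 → best response A.
Agent 1 against C3: payoffs 2, -3, -5 → best response A.
Agent 2 against A: payoffs 4, -1, 7 → best response C3.
Agent 2 against B: payoffs 0, 8, 3 → best response C2.
Agent 2 against C: payoffs -4, -7, 9 → best response C3.
Mutual best responses: (A, C3).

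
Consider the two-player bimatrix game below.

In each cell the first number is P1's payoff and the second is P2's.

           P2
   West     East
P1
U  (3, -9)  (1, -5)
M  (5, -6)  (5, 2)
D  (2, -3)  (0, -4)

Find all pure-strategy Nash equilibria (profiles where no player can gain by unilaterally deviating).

Pure NE: (M, East)

P1 against West: payoffs 3, 5, 2 → best response M.
P1 against East: payoffs 1, 5, 0 → best response M.
P2 against U: payoffs -9, -5 → best response East.
P2 against M: payoffs -6, 2 → best response East.
P2 against D: payoffs -3, -4 → best response West.
Mutual best responses: (M, East).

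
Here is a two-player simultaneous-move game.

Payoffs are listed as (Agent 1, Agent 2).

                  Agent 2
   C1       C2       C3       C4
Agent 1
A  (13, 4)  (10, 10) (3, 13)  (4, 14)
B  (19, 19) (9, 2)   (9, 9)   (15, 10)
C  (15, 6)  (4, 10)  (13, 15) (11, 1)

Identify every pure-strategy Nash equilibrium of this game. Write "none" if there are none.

(A, C1): Agent 1 can switch to B (13 → 19). Not NE.
(A, C2): Agent 2 can switch to C3 (10 → 13). Not NE.
(A, C3): Agent 1 can switch to B (3 → 9). Not NE.
(A, C4): Agent 1 can switch to B (4 → 15). Not NE.
(B, C1): Agent 1 gets 19, best alternative 15; Agent 2 gets 19, best alternative 10. No profitable deviation — NE.
(B, C2): Agent 1 can switch to A (9 → 10). Not NE.
(B, C3): Agent 1 can switch to C (9 → 13). Not NE.
(B, C4): Agent 2 can switch to C1 (10 → 19). Not NE.
(C, C1): Agent 1 can switch to B (15 → 19). Not NE.
(C, C2): Agent 1 can switch to A (4 → 10). Not NE.
(C, C3): Agent 1 gets 13, best alternative 9; Agent 2 gets 15, best alternative 10. No profitable deviation — NE.
(C, C4): Agent 1 can switch to B (11 → 15). Not NE.

(B, C1), (C, C3)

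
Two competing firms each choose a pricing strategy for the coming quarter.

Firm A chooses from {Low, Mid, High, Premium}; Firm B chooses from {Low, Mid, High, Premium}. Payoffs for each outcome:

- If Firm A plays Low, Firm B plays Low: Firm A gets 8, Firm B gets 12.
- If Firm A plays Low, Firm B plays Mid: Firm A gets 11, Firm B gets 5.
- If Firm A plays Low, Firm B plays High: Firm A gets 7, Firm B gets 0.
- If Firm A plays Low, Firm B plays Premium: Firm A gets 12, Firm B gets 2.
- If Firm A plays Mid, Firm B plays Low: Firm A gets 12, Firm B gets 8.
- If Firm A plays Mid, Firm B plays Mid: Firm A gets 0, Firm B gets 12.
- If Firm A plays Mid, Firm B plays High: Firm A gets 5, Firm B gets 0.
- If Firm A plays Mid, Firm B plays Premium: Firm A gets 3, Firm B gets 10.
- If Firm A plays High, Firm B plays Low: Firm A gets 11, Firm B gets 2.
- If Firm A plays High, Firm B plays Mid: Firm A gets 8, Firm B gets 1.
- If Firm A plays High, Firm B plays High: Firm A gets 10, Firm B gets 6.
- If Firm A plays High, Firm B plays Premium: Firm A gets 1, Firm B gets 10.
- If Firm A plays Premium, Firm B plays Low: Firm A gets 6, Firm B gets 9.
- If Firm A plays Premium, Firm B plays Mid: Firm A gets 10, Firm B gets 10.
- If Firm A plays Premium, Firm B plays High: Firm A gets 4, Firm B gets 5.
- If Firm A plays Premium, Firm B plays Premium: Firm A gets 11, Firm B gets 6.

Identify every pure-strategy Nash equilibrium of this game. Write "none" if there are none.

none

Firm A against Low: payoffs 8, 12, 11, 6 → best response Mid.
Firm A against Mid: payoffs 11, 0, 8, 10 → best response Low.
Firm A against High: payoffs 7, 5, 10, 4 → best response High.
Firm A against Premium: payoffs 12, 3, 1, 11 → best response Low.
Firm B against Low: payoffs 12, 5, 0, 2 → best response Low.
Firm B against Mid: payoffs 8, 12, 0, 10 → best response Mid.
Firm B against High: payoffs 2, 1, 6, 10 → best response Premium.
Firm B against Premium: payoffs 9, 10, 5, 6 → best response Mid.
No profile is a mutual best response for all players.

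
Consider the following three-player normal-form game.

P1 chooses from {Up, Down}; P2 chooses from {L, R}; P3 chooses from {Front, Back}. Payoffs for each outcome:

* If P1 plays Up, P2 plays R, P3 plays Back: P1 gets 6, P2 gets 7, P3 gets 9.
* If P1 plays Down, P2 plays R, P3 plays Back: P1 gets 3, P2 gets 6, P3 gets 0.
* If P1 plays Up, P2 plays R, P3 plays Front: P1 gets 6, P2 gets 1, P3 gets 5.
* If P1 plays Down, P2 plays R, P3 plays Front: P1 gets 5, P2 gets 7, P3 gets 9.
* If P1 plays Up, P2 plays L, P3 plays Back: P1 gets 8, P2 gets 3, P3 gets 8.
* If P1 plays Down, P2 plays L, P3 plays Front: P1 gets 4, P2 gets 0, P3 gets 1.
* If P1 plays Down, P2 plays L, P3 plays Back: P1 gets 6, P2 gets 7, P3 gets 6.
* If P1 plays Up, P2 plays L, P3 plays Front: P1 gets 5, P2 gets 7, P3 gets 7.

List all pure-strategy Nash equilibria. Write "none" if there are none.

(Up, R, Back)

P1 against (L, Front): payoffs 5, 4 → best response Up.
P1 against (L, Back): payoffs 8, 6 → best response Up.
P1 against (R, Front): payoffs 6, 5 → best response Up.
P1 against (R, Back): payoffs 6, 3 → best response Up.
P2 against (Up, Front): payoffs 7, 1 → best response L.
P2 against (Up, Back): payoffs 3, 7 → best response R.
P2 against (Down, Front): payoffs 0, 7 → best response R.
P2 against (Down, Back): payoffs 7, 6 → best response L.
P3 against (Up, L): payoffs 7, 8 → best response Back.
P3 against (Up, R): payoffs 5, 9 → best response Back.
P3 against (Down, L): payoffs 1, 6 → best response Back.
P3 against (Down, R): payoffs 9, 0 → best response Front.
Mutual best responses: (Up, R, Back).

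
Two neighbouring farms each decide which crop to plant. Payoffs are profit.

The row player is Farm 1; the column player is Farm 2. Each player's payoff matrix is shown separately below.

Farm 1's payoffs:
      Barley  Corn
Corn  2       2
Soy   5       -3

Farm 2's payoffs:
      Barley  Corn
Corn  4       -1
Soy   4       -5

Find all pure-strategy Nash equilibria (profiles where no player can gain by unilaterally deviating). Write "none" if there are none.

(Soy, Barley)

Farm 1 against Barley: payoffs 2, 5 → best response Soy.
Farm 1 against Corn: payoffs 2, -3 → best response Corn.
Farm 2 against Corn: payoffs 4, -1 → best response Barley.
Farm 2 against Soy: payoffs 4, -5 → best response Barley.
Mutual best responses: (Soy, Barley).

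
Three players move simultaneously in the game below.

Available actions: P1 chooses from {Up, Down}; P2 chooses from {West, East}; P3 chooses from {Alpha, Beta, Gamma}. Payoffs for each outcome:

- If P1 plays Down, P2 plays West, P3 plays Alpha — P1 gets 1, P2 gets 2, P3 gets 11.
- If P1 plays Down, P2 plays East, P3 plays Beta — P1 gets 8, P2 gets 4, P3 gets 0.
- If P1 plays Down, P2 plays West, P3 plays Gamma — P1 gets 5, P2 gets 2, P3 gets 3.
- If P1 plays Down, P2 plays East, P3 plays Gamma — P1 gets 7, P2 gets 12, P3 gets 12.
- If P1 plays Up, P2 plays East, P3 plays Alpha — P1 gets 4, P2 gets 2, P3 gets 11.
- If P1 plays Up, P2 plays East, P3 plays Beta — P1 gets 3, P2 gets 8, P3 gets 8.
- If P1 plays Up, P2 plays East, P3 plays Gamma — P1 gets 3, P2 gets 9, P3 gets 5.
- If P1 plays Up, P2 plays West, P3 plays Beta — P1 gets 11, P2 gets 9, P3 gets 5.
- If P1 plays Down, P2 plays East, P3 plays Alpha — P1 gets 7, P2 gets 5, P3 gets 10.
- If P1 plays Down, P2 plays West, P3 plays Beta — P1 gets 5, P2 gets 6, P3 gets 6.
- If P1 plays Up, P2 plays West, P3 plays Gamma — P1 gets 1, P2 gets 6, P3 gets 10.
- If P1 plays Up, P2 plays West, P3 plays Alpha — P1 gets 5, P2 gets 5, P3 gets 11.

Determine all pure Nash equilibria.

Check each profile: it is a Nash equilibrium iff no player can strictly gain by switching unilaterally.
(Up, West, Alpha): P1 gets 5, best alternative 1; P2 gets 5, best alternative 2; P3 gets 11, best alternative 10. No profitable deviation — NE.
(Up, West, Beta): P3 can switch to Alpha (5 → 11). Not NE.
(Up, West, Gamma): P1 can switch to Down (1 → 5). Not NE.
(Up, East, Alpha): P1 can switch to Down (4 → 7). Not NE.
(Up, East, Beta): P1 can switch to Down (3 → 8). Not NE.
(Up, East, Gamma): P1 can switch to Down (3 → 7). Not NE.
(Down, West, Alpha): P1 can switch to Up (1 → 5). Not NE.
(Down, East, Gamma): P1 gets 7, best alternative 3; P2 gets 12, best alternative 2; P3 gets 12, best alternative 10. No profitable deviation — NE.
(The remaining 4 profiles each have a profitable deviation by the same check.)

The pure Nash equilibria are (Up, West, Alpha), (Down, East, Gamma).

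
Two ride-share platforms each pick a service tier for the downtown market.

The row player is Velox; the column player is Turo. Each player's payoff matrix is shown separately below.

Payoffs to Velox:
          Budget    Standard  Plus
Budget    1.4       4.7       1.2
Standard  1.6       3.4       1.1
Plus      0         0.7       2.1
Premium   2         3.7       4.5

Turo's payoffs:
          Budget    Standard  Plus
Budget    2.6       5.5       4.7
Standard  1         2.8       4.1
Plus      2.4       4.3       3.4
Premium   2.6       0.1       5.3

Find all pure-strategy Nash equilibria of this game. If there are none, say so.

Velox against Budget: payoffs 1.4, 1.6, 0, 2 → best response Premium.
Velox against Standard: payoffs 4.7, 3.4, 0.7, 3.7 → best response Budget.
Velox against Plus: payoffs 1.2, 1.1, 2.1, 4.5 → best response Premium.
Turo against Budget: payoffs 2.6, 5.5, 4.7 → best response Standard.
Turo against Standard: payoffs 1, 2.8, 4.1 → best response Plus.
Turo against Plus: payoffs 2.4, 4.3, 3.4 → best response Standard.
Turo against Premium: payoffs 2.6, 0.1, 5.3 → best response Plus.
Mutual best responses: (Budget, Standard); (Premium, Plus).

(Budget, Standard) and (Premium, Plus)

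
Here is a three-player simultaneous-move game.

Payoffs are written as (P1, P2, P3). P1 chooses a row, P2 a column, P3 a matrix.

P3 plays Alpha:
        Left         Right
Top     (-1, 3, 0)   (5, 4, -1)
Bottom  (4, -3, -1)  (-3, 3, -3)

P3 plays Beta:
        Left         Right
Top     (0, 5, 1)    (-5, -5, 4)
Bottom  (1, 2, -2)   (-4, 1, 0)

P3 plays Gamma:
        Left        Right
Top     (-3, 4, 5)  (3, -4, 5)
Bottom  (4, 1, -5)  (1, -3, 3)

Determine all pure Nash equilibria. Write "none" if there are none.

There is no pure-strategy Nash equilibrium.

Check each profile: it is a Nash equilibrium iff no player can strictly gain by switching unilaterally.
(Top, Left, Alpha): P1 can switch to Bottom (-1 → 4). Not NE.
(Top, Left, Beta): P1 can switch to Bottom (0 → 1). Not NE.
(Top, Left, Gamma): P1 can switch to Bottom (-3 → 4). Not NE.
(Top, Right, Alpha): P3 can switch to Beta (-1 → 4). Not NE.
(Top, Right, Beta): P1 can switch to Bottom (-5 → -4). Not NE.
(Top, Right, Gamma): P2 can switch to Left (-4 → 4). Not NE.
(Bottom, Left, Alpha): P2 can switch to Right (-3 → 3). Not NE.
(Bottom, Left, Beta): P3 can switch to Alpha (-2 → -1). Not NE.
(The remaining 4 profiles each have a profitable deviation by the same check.)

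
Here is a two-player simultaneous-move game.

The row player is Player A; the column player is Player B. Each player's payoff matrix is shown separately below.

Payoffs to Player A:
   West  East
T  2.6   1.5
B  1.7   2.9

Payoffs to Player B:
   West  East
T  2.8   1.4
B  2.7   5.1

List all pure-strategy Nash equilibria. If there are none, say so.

(T, West), (B, East)

Mark each player's best response to every combination of opponents' strategies; a profile where every player is best-responding is a pure Nash equilibrium.
Player A against West: payoffs 2.6, 1.7 → best response T.
Player A against East: payoffs 1.5, 2.9 → best response B.
Player B against T: payoffs 2.8, 1.4 → best response West.
Player B against B: payoffs 2.7, 5.1 → best response East.
Mutual best responses: (T, West); (B, East).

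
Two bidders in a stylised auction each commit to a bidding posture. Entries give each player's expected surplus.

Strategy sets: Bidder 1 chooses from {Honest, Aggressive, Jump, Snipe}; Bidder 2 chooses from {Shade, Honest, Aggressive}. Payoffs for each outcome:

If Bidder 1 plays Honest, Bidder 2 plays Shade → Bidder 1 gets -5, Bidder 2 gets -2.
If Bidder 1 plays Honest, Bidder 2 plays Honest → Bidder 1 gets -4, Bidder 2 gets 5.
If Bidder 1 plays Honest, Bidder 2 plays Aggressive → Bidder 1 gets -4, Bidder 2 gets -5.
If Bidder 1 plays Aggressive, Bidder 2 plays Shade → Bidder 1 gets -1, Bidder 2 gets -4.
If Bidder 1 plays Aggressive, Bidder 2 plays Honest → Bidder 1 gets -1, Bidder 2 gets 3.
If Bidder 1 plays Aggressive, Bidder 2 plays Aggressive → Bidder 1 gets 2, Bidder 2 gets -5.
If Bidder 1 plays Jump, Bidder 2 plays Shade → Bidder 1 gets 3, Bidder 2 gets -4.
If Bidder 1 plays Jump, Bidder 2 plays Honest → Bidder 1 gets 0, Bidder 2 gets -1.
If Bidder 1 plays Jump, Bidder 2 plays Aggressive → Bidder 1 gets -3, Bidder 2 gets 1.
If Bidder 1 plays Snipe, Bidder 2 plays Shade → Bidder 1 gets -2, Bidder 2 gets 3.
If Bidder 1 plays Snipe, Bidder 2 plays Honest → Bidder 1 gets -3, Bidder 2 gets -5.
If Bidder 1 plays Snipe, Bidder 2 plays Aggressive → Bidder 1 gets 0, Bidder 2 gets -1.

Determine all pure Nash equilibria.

Bidder 1 against Shade: payoffs -5, -1, 3, -2 → best response Jump.
Bidder 1 against Honest: payoffs -4, -1, 0, -3 → best response Jump.
Bidder 1 against Aggressive: payoffs -4, 2, -3, 0 → best response Aggressive.
Bidder 2 against Honest: payoffs -2, 5, -5 → best response Honest.
Bidder 2 against Aggressive: payoffs -4, 3, -5 → best response Honest.
Bidder 2 against Jump: payoffs -4, -1, 1 → best response Aggressive.
Bidder 2 against Snipe: payoffs 3, -5, -1 → best response Shade.
No profile is a mutual best response for all players.

This game has no pure Nash equilibrium.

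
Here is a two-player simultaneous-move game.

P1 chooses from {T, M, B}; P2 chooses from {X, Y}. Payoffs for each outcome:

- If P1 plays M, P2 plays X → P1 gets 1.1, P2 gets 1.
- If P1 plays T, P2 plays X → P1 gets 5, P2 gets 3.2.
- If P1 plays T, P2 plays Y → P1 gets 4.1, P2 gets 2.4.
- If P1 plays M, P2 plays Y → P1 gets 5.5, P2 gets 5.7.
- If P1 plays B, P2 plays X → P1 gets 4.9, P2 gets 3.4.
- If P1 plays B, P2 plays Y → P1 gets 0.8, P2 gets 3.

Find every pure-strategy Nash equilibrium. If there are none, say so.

For each player, find the best response to each opponent profile; mutual best responses are the pure NE.
P1 against X: payoffs 5, 1.1, 4.9 → best response T.
P1 against Y: payoffs 4.1, 5.5, 0.8 → best response M.
P2 against T: payoffs 3.2, 2.4 → best response X.
P2 against M: payoffs 1, 5.7 → best response Y.
P2 against B: payoffs 3.4, 3 → best response X.
Mutual best responses: (T, X); (M, Y).

Pure-strategy Nash equilibria: (T, X); (M, Y)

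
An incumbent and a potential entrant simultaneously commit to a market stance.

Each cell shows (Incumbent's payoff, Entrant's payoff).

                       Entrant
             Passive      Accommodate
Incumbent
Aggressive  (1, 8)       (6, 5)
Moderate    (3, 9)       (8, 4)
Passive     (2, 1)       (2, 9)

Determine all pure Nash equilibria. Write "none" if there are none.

The unique pure-strategy Nash equilibrium is (Moderate, Passive).

(Aggressive, Passive): Incumbent can switch to Moderate (1 → 3). Not NE.
(Aggressive, Accommodate): Incumbent can switch to Moderate (6 → 8). Not NE.
(Moderate, Passive): Incumbent gets 3, best alternative 2; Entrant gets 9, best alternative 4. No profitable deviation — NE.
(Moderate, Accommodate): Entrant can switch to Passive (4 → 9). Not NE.
(Passive, Passive): Incumbent can switch to Moderate (2 → 3). Not NE.
(Passive, Accommodate): Incumbent can switch to Aggressive (2 → 6). Not NE.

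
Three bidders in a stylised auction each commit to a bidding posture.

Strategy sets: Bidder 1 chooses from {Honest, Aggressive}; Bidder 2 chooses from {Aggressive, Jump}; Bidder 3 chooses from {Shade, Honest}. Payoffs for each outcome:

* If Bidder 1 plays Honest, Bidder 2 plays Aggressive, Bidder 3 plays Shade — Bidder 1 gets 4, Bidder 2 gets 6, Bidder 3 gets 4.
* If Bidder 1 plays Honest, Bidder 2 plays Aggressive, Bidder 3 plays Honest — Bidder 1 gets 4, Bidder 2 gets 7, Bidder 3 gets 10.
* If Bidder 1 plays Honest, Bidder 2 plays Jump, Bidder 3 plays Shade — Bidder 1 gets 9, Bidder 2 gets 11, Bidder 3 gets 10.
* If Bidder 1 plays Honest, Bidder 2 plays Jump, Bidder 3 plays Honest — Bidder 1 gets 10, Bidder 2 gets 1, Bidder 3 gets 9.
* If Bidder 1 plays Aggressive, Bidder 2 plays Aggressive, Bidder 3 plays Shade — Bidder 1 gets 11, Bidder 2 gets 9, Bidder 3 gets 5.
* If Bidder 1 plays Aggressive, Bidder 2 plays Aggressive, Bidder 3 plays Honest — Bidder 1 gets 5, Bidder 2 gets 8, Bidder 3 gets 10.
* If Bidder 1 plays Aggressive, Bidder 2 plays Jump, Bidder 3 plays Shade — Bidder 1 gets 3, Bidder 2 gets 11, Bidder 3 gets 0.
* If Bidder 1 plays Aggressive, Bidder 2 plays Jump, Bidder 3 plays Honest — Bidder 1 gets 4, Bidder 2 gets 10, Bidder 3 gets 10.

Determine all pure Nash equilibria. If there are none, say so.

Check each profile: it is a Nash equilibrium iff no player can strictly gain by switching unilaterally.
(Honest, Aggressive, Shade): Bidder 1 can switch to Aggressive (4 → 11). Not NE.
(Honest, Aggressive, Honest): Bidder 1 can switch to Aggressive (4 → 5). Not NE.
(Honest, Jump, Shade): Bidder 1 gets 9, best alternative 3; Bidder 2 gets 11, best alternative 6; Bidder 3 gets 10, best alternative 9. No profitable deviation — NE.
(Honest, Jump, Honest): Bidder 2 can switch to Aggressive (1 → 7). Not NE.
(Aggressive, Aggressive, Shade): Bidder 2 can switch to Jump (9 → 11). Not NE.
(Aggressive, Aggressive, Honest): Bidder 2 can switch to Jump (8 → 10). Not NE.
(Aggressive, Jump, Shade): Bidder 1 can switch to Honest (3 → 9). Not NE.
(Aggressive, Jump, Honest): Bidder 1 can switch to Honest (4 → 10). Not NE.

(Honest, Jump, Shade)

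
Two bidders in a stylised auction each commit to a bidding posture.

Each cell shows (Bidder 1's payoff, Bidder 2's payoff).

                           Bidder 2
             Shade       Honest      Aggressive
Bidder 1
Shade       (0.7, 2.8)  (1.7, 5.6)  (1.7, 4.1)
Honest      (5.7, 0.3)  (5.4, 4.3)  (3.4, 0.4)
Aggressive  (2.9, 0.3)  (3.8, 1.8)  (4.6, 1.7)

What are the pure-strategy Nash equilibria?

Mark each player's best response to every combination of opponents' strategies; a profile where every player is best-responding is a pure Nash equilibrium.
Bidder 1 against Shade: payoffs 0.7, 5.7, 2.9 → best response Honest.
Bidder 1 against Honest: payoffs 1.7, 5.4, 3.8 → best response Honest.
Bidder 1 against Aggressive: payoffs 1.7, 3.4, 4.6 → best response Aggressive.
Bidder 2 against Shade: payoffs 2.8, 5.6, 4.1 → best response Honest.
Bidder 2 against Honest: payoffs 0.3, 4.3, 0.4 → best response Honest.
Bidder 2 against Aggressive: payoffs 0.3, 1.8, 1.7 → best response Honest.
Mutual best responses: (Honest, Honest).

The unique pure-strategy Nash equilibrium is (Honest, Honest).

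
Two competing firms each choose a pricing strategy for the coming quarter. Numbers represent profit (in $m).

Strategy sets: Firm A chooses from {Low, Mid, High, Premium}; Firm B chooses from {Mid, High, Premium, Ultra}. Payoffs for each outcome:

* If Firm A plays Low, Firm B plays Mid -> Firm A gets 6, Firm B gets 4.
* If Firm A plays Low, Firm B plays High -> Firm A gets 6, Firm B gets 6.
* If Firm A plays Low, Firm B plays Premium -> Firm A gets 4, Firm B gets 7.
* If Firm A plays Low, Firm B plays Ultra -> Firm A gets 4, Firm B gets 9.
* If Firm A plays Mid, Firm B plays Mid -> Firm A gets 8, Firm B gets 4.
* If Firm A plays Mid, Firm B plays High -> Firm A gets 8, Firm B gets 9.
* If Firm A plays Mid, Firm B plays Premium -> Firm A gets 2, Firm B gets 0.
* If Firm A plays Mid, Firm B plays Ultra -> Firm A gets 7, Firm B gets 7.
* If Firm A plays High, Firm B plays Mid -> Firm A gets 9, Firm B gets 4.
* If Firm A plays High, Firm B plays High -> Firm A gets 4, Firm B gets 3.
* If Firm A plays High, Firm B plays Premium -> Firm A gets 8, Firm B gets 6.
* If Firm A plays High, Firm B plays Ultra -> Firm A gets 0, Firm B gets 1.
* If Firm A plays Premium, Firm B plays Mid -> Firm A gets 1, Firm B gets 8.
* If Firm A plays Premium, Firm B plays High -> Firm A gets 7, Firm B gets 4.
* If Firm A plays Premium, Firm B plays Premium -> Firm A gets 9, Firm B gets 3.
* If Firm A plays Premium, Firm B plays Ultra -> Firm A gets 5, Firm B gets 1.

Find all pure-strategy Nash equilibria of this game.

The unique pure-strategy Nash equilibrium is (Mid, High).

(Low, Mid): Firm A can switch to Mid (6 → 8). Not NE.
(Low, High): Firm A can switch to Mid (6 → 8). Not NE.
(Low, Premium): Firm A can switch to High (4 → 8). Not NE.
(Low, Ultra): Firm A can switch to Mid (4 → 7). Not NE.
(Mid, Mid): Firm A can switch to High (8 → 9). Not NE.
(Mid, High): Firm A gets 8, best alternative 7; Firm B gets 9, best alternative 7. No profitable deviation — NE.
(Mid, Premium): Firm A can switch to Low (2 → 4). Not NE.
(Mid, Ultra): Firm B can switch to High (7 → 9). Not NE.
(High, Mid): Firm B can switch to Premium (4 → 6). Not NE.
(The remaining 7 profiles each have a profitable deviation by the same check.)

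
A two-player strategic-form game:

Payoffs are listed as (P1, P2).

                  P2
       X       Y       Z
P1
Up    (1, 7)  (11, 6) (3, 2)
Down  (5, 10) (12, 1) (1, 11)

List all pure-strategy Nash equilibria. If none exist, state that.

This game has no pure Nash equilibrium.

(Up, X): P1 can switch to Down (1 → 5). Not NE.
(Up, Y): P1 can switch to Down (11 → 12). Not NE.
(Up, Z): P2 can switch to X (2 → 7). Not NE.
(Down, X): P2 can switch to Z (10 → 11). Not NE.
(Down, Y): P2 can switch to X (1 → 10). Not NE.
(Down, Z): P1 can switch to Up (1 → 3). Not NE.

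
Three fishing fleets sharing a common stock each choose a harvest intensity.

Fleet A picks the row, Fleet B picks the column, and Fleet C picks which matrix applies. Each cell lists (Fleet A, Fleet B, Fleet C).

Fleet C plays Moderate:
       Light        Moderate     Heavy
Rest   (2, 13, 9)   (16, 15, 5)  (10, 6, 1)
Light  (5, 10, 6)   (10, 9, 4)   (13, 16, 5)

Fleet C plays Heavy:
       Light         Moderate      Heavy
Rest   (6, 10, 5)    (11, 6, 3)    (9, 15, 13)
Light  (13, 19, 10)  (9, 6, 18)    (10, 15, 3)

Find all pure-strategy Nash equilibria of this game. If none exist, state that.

(Rest, Light, Moderate): Fleet A can switch to Light (2 → 5). Not NE.
(Rest, Light, Heavy): Fleet A can switch to Light (6 → 13). Not NE.
(Rest, Moderate, Moderate): Fleet A gets 16, best alternative 10; Fleet B gets 15, best alternative 13; Fleet C gets 5, best alternative 3. No profitable deviation — NE.
(Rest, Moderate, Heavy): Fleet B can switch to Light (6 → 10). Not NE.
(Rest, Heavy, Moderate): Fleet A can switch to Light (10 → 13). Not NE.
(Rest, Heavy, Heavy): Fleet A can switch to Light (9 → 10). Not NE.
(Light, Light, Moderate): Fleet B can switch to Heavy (10 → 16). Not NE.
(Light, Light, Heavy): Fleet A gets 13, best alternative 6; Fleet B gets 19, best alternative 15; Fleet C gets 10, best alternative 6. No profitable deviation — NE.
(Light, Moderate, Moderate): Fleet A can switch to Rest (10 → 16). Not NE.
(Light, Moderate, Heavy): Fleet A can switch to Rest (9 → 11). Not NE.
(Light, Heavy, Moderate): Fleet A gets 13, best alternative 10; Fleet B gets 16, best alternative 10; Fleet C gets 5, best alternative 3. No profitable deviation — NE.
(The remaining 1 profile has a profitable deviation by the same check.)

Pure-strategy Nash equilibria: (Rest, Moderate, Moderate) and (Light, Light, Heavy) and (Light, Heavy, Moderate)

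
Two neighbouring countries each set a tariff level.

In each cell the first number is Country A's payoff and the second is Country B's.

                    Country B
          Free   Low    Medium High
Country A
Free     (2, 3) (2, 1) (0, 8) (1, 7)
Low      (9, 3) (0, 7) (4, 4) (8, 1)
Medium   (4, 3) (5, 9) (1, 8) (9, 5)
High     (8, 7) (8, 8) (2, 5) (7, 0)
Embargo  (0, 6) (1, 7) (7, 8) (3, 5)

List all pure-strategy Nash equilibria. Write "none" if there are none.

(High, Low), (Embargo, Medium)

Mark each player's best response to every combination of opponents' strategies; a profile where every player is best-responding is a pure Nash equilibrium.
Country A against Free: payoffs 2, 9, 4, 8, 0 → best response Low.
Country A against Low: payoffs 2, 0, 5, 8, 1 → best response High.
Country A against Medium: payoffs 0, 4, 1, 2, 7 → best response Embargo.
Country A against High: payoffs 1, 8, 9, 7, 3 → best response Medium.
Country B against Free: payoffs 3, 1, 8, 7 → best response Medium.
Country B against Low: payoffs 3, 7, 4, 1 → best response Low.
Country B against Medium: payoffs 3, 9, 8, 5 → best response Low.
Country B against High: payoffs 7, 8, 5, 0 → best response Low.
Country B against Embargo: payoffs 6, 7, 8, 5 → best response Medium.
Mutual best responses: (High, Low); (Embargo, Medium).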